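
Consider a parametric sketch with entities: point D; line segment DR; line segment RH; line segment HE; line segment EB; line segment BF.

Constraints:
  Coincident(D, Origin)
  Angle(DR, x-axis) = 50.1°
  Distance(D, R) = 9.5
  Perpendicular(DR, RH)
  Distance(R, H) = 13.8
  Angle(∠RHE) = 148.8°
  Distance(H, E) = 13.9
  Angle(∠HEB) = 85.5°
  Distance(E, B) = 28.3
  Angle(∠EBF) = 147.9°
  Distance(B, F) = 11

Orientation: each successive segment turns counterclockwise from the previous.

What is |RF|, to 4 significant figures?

34.35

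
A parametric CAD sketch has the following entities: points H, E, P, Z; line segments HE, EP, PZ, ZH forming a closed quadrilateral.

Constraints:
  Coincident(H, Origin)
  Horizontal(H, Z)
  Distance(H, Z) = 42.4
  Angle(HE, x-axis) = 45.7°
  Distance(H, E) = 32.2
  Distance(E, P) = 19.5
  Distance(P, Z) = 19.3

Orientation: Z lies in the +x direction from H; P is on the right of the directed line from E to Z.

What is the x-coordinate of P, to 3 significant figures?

23.4

H is at the origin; HZ is horizontal with |HZ| = 42.4 and Z in +x, so Z = (42.4, 0). HE runs at 45.7° with |HE| = 32.2, so E = (22.5, 23.0). P is determined by |EP| = 19.5 and |PZ| = 19.3 together: it lies at the intersection of circle(E, 19.5) and circle(Z, 19.3). With |EZ| = 30.5, the foot of the radical line on EZ is 15.4 from E and the perpendicular offset is √(19.5² − 15.4²) = 12.0. Taking the right-of-EZ solution: P = (23.4, 3.57).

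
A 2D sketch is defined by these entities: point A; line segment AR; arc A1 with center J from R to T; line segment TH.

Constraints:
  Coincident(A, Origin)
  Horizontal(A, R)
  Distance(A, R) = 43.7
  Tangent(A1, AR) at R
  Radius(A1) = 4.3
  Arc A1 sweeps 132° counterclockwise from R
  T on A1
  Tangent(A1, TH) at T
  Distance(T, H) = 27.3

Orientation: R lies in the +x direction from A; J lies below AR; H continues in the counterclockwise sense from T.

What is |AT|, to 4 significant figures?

41.14

The tangent condition forces JR to be normal to AR, so J = R + (0, -4.3) = (43.70, -4.300). On A1, R sits at bearing 90° from J; a 132° counterclockwise sweep puts T at bearing 222°, so T = J + 4.3·(cos 222°, sin 222°) = (40.50, -7.177). Then |AT| = |T − A| = 41.14.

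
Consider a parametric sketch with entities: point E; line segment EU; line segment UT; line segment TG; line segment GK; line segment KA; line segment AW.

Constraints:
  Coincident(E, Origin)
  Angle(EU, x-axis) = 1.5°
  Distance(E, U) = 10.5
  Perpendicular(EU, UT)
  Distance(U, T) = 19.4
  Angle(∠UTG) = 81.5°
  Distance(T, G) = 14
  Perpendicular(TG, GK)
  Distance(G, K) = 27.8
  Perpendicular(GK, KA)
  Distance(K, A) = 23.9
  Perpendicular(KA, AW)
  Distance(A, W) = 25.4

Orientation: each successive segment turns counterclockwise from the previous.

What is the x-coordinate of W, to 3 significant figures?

20.2

E is at the origin; EU runs at 1.5° with length 10.5, so U = (10.5, 0.275). EU is perpendicular to UT, so UT runs at 91.5°; with |UT| = 19.4, T = (9.99, 19.7). ∠UTG = 81.5° gives TG at -170° from the x-axis; with |TG| = 14.0, G = (-3.80, 17.2). The perpendicularity gives GK at right angles to TG, so GK runs at -80.0°; with |GK| = 27.8, K = (1.03, -10.1). The perpendicularity gives KA at right angles to GK, so KA runs at 10.0°; with |KA| = 23.9, A = (24.6, -5.99). KA is perpendicular to AW, so AW runs at 100°; with |AW| = 25.4, W = (20.2, 19.0). So W.x = 20.2.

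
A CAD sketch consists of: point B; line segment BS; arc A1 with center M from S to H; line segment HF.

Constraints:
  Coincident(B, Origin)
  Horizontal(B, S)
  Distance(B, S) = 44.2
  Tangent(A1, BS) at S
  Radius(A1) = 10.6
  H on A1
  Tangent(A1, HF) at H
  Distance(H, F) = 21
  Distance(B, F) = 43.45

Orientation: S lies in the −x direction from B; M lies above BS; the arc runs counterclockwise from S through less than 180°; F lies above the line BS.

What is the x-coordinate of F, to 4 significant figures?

-31.22

Checks: B.y = 0.00, S.y = 0.00 ✓; |MH| = 10.60 ✓; ∠(MH, HF) = 90.00° ✓; |HF| = 21.00 ✓; |BF| = 43.45 ✓.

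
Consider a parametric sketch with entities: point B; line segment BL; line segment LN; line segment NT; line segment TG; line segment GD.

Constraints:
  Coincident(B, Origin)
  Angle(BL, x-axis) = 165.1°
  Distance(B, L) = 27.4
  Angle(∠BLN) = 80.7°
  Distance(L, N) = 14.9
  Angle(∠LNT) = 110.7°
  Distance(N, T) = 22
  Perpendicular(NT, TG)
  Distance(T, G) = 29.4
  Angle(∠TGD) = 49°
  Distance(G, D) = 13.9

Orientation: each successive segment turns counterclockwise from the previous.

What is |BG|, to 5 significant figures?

10.054

B is at the origin; BL runs at 165.1° with length 27.4, so L = (-26.479, 7.0454). ∠BLN = 80.7° gives LN at -95.600° from the x-axis; with |LN| = 14.9, N = (-27.933, -7.7834). ∠LNT = 110.7° gives NT at -26.300° from the x-axis; with |NT| = 22.0, T = (-8.2100, -17.531). NT ⟂ TG, so TG runs at 63.700°; with |TG| = 29.4, G = (4.8163, 8.8257). Then |BG| = |G − B| = 10.054.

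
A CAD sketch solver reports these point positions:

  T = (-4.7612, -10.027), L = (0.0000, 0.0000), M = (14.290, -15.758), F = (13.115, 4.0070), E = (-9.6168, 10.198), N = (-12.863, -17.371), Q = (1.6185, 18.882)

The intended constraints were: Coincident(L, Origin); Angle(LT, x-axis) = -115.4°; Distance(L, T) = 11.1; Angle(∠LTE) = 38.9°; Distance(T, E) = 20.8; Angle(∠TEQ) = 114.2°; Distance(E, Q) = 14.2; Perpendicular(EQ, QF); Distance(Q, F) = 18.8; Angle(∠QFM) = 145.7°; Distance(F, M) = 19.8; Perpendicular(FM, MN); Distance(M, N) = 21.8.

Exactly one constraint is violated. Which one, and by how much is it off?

Distance(M, N) = 21.8 — off by 5.40.

L = (0.00, 0.00) ✓; LT at -115.4° ✓; |LT| = 11.10 ✓; ∠LTE = 38.90° ✓; |TE| = 20.80 ✓; ∠TEQ = 114.2° ✓; |EQ| = 14.20 ✓; ∠(EQ, QF) = 90.00° ✓; |QF| = 18.80 ✓; ∠QFM = 145.7° ✓; |FM| = 19.80 ✓; ∠(FM, MN) = 90.00° ✓; |MN| = 27.20 ✗.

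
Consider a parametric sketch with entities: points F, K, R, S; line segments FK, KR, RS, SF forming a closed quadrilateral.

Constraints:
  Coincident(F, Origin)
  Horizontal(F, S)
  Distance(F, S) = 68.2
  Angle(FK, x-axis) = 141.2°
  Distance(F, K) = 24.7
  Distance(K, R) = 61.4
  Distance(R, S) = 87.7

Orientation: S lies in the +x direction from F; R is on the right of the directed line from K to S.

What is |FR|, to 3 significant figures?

45.3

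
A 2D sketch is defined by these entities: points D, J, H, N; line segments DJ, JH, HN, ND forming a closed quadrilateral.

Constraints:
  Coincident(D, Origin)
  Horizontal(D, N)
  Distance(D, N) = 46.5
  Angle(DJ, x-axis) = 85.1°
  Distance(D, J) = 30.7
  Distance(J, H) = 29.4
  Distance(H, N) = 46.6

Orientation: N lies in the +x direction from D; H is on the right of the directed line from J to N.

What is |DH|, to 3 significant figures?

1.31

D is at the origin; D and N share the same y with |DN| = 46.5 and N in +x, so N = (46.5, 0). DJ runs at 85.1° with |DJ| = 30.7, so J = (2.62, 30.6). H is determined by |JH| = 29.4 and |HN| = 46.6 together: it lies at the intersection of circle(J, 29.4) and circle(N, 46.6). With |JN| = 53.5, the foot of the radical line on JN is 14.5 from J and the perpendicular offset is √(29.4² − 14.5²) = 25.6. Taking the right-of-JN solution: H = (-0.0815, 1.31).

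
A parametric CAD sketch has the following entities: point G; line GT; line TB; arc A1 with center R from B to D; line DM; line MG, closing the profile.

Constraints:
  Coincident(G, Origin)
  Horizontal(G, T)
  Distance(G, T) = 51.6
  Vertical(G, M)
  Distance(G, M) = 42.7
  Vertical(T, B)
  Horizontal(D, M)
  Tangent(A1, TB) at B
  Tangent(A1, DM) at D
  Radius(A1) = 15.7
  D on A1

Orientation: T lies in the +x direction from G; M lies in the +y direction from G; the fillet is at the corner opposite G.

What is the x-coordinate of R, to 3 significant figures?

35.9

G is at the origin; G and T share the same y with |GT| = 51.6 and T on the +x side, so T = (51.6, 0.00). GM is vertical with |GM| = 42.7 and M on the +y side, so M = (0.00, 42.7). The virtual corner opposite G is at (51.6, 42.7). A1 meets TB tangentially, so RB is at right angles to TB and the tangent condition forces RD to be normal to DM, with radius 15.7, so the center R sits 15.7 in from both sides at R = (35.9, 27.0). So R.x = 35.9.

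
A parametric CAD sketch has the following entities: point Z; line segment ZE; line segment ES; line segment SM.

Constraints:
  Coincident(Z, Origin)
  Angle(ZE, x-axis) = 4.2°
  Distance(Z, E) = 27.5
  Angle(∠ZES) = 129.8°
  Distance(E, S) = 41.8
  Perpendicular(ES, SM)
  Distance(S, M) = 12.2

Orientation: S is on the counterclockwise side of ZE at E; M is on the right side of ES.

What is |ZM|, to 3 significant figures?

68.1

Z is at the origin; ZE runs at 4.2° with length 27.5, so E = 27.5·(cos 4.2°, sin 4.2°) = (27.4, 2.01). ∠ZES = 129.8°, so ES runs at 4.2° + (180° − 129.8°) = 54.4° from the x-axis; with |ES| = 41.8, S = E + 41.8·(cos 54.4°, sin 54.4°) = (51.8, 36.0). ES ⟂ SM; with |SM| = 12.2 on the right of ES, M = S + 12.2·(0.813, -0.582) = (61.7, 28.9). Then |ZM| = |M − Z| = 68.1.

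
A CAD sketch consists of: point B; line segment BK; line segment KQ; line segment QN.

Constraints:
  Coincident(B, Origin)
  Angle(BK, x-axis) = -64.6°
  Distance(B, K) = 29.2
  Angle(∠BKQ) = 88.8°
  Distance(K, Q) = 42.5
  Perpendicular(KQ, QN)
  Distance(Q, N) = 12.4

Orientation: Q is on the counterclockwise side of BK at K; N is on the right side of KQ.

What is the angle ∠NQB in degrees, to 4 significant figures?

124.9°

B is at the origin; BK runs at -64.6° with length 29.2, so K = 29.2·(cos -64.6°, sin -64.6°) = (12.52, -26.38). ∠BKQ = 88.8°, so KQ runs at -64.6° + (180° − 88.8°) = 26.60° from the x-axis; with |KQ| = 42.5, Q = K + 42.5·(cos 26.60°, sin 26.60°) = (50.53, -7.348). The perpendicularity gives QN at right angles to KQ; with |QN| = 12.4 on the right of KQ, N = Q + 12.4·(0.4478, -0.8942) = (56.08, -18.44). Then cos ∠NQB = QN·QB / (|QN||QB|), giving 124.9°.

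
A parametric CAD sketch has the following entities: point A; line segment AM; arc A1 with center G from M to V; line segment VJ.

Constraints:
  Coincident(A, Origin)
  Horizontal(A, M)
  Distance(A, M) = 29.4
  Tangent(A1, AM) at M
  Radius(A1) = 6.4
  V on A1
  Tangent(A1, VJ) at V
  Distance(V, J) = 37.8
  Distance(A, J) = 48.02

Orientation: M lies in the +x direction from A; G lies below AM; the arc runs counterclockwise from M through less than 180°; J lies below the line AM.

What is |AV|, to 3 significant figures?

23.8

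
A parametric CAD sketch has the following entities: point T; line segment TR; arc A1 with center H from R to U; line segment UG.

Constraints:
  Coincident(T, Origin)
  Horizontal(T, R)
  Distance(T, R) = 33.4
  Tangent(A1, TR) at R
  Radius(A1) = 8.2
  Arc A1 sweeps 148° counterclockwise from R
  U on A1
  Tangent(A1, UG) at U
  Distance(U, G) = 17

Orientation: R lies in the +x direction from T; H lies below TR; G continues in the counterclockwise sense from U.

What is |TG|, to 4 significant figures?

49.74

T is at the origin; T and R share the same y with |TR| = 33.4 and R on the +x side, so R = (33.40, 0.000). Tangency of A1 to TR means the radius HR is perpendicular to TR, so H = R + (0, -8.2) = (33.40, -8.200). On A1, R sits at bearing 90° from H; a 148° counterclockwise sweep puts U at bearing 238°, so U = H + 8.2·(cos 238°, sin 238°) = (29.05, -15.15). Tangency of A1 to UG means the radius HU is perpendicular to UG, so UG runs along (−sin 238°, cos 238°); with |UG| = 17.0, G = (43.47, -24.16). Then |TG| = |G − T| = 49.74.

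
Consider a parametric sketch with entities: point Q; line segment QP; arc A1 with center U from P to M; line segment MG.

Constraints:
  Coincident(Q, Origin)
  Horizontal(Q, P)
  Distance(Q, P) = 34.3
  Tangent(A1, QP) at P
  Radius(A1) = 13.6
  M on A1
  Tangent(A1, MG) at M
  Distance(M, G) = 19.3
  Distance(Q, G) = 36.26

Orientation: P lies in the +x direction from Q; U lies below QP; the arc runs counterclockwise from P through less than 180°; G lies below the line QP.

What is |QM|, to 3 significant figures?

24.0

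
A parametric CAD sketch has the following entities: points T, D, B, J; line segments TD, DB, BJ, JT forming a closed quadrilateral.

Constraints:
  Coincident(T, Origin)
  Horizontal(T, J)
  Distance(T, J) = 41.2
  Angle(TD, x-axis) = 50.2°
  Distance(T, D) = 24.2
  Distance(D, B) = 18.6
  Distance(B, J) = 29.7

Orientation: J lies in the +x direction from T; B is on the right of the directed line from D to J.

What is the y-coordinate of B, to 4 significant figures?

0.4249

Checks: |DB| = 18.60 ✓; |BJ| = 29.70 ✓.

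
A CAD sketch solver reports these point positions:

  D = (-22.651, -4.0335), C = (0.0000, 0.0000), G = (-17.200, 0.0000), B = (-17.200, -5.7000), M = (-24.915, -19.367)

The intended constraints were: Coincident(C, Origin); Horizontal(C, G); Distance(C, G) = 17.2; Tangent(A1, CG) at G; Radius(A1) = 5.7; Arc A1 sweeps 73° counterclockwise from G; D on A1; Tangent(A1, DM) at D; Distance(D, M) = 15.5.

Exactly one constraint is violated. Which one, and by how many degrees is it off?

Tangent(A1, DM) at D — off by 8.60°.

C = (0.00, 0.00) ✓; C.y = 0.00, G.y = 0.00 ✓; |CG| = 17.20 ✓; ∠(BG, GC) = 90.00° ✓; |BG| = 5.700 ✓; bearing(B→D) − bearing(B→G) = 73.00° ✓; |BD| = 5.700 ✓; ∠(BD, DM) = 81.40° ✗; |DM| = 15.50 ✓.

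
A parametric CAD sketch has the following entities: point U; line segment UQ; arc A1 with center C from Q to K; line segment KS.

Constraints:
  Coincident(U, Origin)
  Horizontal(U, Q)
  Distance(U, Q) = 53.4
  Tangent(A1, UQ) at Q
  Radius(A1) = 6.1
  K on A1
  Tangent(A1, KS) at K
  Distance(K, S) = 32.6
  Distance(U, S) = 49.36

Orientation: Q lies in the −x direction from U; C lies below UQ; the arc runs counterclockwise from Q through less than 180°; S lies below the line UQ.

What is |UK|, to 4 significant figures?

58.77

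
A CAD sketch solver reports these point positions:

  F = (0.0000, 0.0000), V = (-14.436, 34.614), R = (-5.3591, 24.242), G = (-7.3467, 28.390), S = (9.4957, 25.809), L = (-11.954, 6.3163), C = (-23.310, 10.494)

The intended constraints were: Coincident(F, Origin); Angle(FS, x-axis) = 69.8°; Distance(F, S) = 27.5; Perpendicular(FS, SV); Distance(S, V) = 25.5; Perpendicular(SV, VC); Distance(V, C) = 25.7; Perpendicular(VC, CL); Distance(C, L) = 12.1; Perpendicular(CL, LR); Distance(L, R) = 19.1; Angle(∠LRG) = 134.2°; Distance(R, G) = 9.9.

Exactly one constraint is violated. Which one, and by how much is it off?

Distance(R, G) = 9.9 — off by 5.30.

F = (0.00, 0.00) ✓; FS at 69.80° ✓; |FS| = 27.50 ✓; ∠(FS, SV) = 90.00° ✓; |SV| = 25.50 ✓; ∠(SV, VC) = 90.00° ✓; |VC| = 25.70 ✓; ∠(VC, CL) = 90.00° ✓; |CL| = 12.10 ✓; ∠(CL, LR) = 90.00° ✓; |LR| = 19.10 ✓; ∠LRG = 134.2° ✓; |RG| = 4.600 ✗.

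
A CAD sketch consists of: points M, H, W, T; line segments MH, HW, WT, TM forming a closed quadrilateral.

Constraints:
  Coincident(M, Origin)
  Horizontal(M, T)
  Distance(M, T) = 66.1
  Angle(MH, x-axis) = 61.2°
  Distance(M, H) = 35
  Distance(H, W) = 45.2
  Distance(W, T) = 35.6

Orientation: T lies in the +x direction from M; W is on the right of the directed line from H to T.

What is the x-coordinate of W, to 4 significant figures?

32.49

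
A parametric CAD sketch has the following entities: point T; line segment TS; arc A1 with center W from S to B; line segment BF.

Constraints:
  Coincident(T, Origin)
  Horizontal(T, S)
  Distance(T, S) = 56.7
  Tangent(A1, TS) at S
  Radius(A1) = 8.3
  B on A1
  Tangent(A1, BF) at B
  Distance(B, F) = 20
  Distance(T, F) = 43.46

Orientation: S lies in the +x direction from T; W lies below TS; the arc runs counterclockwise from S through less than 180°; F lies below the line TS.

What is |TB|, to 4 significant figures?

49.99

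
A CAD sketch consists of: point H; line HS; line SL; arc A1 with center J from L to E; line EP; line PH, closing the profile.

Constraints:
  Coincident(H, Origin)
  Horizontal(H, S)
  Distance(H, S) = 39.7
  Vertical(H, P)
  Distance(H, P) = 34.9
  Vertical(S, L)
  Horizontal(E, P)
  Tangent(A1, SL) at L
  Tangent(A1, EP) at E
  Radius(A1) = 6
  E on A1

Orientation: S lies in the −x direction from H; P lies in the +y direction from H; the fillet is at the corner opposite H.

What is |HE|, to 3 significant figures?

48.5

The virtual corner opposite H is at (-39.7, 34.9). A1 meets SL tangentially, so JL is at right angles to SL and since A1 is tangent to EP there, JE ⟂ EP, with radius 6.0, so the center J sits 6.0 in from both sides at J = (-33.7, 28.9). That places the tangent points at L = (-39.7, 28.9) on SL and E = (-33.7, 34.9) on EP. Then |HE| = |E − H| = 48.5.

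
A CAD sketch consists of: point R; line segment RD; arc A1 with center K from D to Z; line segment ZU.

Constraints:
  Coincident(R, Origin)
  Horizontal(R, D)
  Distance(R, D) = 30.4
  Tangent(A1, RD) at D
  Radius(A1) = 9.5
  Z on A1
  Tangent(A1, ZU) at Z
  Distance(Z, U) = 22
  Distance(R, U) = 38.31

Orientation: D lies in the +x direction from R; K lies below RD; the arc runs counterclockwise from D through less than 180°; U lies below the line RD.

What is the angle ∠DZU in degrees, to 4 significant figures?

134.3°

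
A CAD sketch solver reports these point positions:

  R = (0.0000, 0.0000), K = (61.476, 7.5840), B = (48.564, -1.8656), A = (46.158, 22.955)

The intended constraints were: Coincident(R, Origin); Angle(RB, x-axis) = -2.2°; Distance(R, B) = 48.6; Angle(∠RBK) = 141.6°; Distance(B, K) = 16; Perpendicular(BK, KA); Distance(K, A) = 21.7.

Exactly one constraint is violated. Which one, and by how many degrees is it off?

Perpendicular(BK, KA) — off by 8.70°.

R = (0.00, 0.00) ✓; RB at -2.200° ✓; |RB| = 48.60 ✓; ∠RBK = 141.6° ✓; |BK| = 16.00 ✓; ∠(BK, KA) = 98.70° ✗; |KA| = 21.70 ✓.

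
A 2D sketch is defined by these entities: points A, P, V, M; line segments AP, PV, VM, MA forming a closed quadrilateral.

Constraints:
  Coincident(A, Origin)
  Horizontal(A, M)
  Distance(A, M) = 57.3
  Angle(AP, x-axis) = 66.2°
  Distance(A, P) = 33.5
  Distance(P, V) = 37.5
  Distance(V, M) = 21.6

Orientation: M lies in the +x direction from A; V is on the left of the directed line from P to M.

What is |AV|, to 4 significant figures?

53.46

A is at the origin; A and M share the same y with |AM| = 57.3 and M in +x, so M = (57.3, 0). AP runs at 66.2° with |AP| = 33.5, so P = (13.52, 30.65). V is determined by |PV| = 37.5 and |VM| = 21.6 together: it lies at the intersection of circle(P, 37.5) and circle(M, 21.6). With |PM| = 53.44, the foot of the radical line on PM is 35.51 from P and the perpendicular offset is √(37.5² − 35.51²) = 12.04. Taking the left-of-PM solution: V = (49.52, 20.15).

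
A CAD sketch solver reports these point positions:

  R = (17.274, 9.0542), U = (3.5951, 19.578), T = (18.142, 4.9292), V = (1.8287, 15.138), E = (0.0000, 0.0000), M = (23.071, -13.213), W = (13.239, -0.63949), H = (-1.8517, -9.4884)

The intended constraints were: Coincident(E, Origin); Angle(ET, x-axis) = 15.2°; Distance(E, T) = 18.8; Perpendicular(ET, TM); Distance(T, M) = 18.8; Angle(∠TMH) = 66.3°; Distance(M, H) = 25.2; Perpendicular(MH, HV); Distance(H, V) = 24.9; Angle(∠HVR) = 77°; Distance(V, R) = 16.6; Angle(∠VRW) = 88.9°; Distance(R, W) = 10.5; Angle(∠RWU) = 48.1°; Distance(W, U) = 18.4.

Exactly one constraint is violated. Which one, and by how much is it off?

Distance(W, U) = 18.4 — off by 4.00.

E = (0.00, 0.00) ✓; ET at 15.20° ✓; |ET| = 18.80 ✓; ∠(ET, TM) = 90.00° ✓; |TM| = 18.80 ✓; ∠TMH = 66.30° ✓; |MH| = 25.20 ✓; ∠(MH, HV) = 90.00° ✓; |HV| = 24.90 ✓; ∠HVR = 77.00° ✓; |VR| = 16.60 ✓; ∠VRW = 88.90° ✓; |RW| = 10.50 ✓; ∠RWU = 48.10° ✓; |WU| = 22.40 ✗.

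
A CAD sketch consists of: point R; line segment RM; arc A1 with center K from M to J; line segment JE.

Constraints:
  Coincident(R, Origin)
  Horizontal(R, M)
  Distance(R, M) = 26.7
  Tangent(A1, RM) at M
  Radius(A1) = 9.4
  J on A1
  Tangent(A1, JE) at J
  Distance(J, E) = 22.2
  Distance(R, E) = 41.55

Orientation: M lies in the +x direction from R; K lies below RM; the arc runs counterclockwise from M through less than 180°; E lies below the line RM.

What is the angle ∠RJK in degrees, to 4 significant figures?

127.1°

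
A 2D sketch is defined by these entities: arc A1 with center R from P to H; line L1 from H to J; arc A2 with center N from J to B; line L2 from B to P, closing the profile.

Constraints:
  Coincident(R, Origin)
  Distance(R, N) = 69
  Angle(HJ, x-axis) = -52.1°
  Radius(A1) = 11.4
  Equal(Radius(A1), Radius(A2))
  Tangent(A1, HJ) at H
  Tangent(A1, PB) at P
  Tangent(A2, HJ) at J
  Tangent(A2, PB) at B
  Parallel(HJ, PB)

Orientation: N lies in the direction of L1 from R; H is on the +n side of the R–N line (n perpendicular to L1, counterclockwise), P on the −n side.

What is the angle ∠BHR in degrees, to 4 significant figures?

71.71°

The slot axis is L1's direction at -52.1°, so u = (cos -52.1°, sin -52.1°) = (0.6143, -0.7891) and n = (−sin -52.1°, cos -52.1°) = (0.7891, 0.6143). R is at the origin and N lies 69.0 along u from R, so N = 69.0·u = (42.39, -54.45). Tangency of A1 to both parallel lines with radius 11.4 puts H and P at R ± 11.4·n: H = (8.996, 7.003), P = (-8.996, -7.003). Equal radii place J and B the same way about N: J = N + 11.4·n = (51.38, -47.44), B = N − 11.4·n = (33.39, -61.45). Then cos ∠BHR = HB·HR / (|HB||HR|), giving 71.71°.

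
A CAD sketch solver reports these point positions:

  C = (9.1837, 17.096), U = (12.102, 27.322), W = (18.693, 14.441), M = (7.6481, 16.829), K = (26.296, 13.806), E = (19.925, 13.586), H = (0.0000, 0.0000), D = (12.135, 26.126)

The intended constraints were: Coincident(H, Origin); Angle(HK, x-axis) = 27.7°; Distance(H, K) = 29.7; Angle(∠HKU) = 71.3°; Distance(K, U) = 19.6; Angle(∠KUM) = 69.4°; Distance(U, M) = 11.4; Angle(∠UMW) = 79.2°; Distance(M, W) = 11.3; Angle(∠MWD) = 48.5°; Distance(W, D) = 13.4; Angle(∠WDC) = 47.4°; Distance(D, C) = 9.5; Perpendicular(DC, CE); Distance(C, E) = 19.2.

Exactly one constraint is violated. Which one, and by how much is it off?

Distance(C, E) = 19.2 — off by 7.90.

H = (0.00, 0.00) ✓; HK at 27.70° ✓; |HK| = 29.70 ✓; ∠HKU = 71.30° ✓; |KU| = 19.60 ✓; ∠KUM = 69.40° ✓; |UM| = 11.40 ✓; ∠UMW = 79.20° ✓; |MW| = 11.30 ✓; ∠MWD = 48.50° ✓; |WD| = 13.40 ✓; ∠WDC = 47.40° ✓; |DC| = 9.500 ✓; ∠(DC, CE) = 90.00° ✓; |CE| = 11.30 ✗.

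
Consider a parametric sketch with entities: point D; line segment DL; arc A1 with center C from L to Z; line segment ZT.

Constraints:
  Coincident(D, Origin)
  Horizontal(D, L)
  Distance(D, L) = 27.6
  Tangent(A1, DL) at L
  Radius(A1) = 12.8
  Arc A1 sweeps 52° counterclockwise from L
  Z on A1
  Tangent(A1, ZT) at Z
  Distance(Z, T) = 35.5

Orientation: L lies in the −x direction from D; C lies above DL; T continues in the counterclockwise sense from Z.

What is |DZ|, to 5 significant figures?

18.191

A1 meets DL tangentially, so CL is at right angles to DL, so C = L + (0, 12.8) = (-27.600, 12.800). On A1, L sits at bearing -90° from C; a 52° counterclockwise sweep puts Z at bearing -38°, so Z = C + 12.8·(cos -38°, sin -38°) = (-17.513, 4.9195). Then |DZ| = |Z − D| = 18.191.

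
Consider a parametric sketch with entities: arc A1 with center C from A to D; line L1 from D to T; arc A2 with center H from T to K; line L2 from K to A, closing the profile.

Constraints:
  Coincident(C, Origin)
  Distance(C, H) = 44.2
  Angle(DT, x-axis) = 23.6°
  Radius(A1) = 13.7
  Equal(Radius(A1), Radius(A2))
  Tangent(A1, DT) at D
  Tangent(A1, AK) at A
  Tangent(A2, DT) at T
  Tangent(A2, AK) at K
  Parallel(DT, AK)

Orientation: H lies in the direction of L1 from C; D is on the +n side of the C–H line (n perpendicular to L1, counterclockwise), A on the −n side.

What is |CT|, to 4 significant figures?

46.27

The slot axis is L1's direction at 23.6°, so u = (cos 23.6°, sin 23.6°) = (0.9164, 0.4003) and n = (−sin 23.6°, cos 23.6°) = (-0.4003, 0.9164). C is at the origin and H lies 44.2 along u from C, so H = 44.2·u = (40.50, 17.70). Tangency of A1 to both parallel lines with radius 13.7 puts D and A at C ± 13.7·n: D = (-5.485, 12.55), A = (5.485, -12.55). Equal radii place T and K the same way about H: T = H + 13.7·n = (35.02, 30.25), K = H − 13.7·n = (45.99, 5.141). Then |CT| = |T − C| = 46.27.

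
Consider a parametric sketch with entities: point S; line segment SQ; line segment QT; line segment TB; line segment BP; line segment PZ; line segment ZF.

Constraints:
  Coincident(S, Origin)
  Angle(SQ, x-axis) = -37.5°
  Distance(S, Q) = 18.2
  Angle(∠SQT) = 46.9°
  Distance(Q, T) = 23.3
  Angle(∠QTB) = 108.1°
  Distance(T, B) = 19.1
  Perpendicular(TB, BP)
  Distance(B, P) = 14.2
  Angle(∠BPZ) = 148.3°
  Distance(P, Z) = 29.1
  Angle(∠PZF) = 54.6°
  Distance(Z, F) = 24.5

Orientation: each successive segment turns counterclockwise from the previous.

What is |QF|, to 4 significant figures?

5.953

S is at the origin; SQ runs at -37.5° with length 18.2, so Q = (14.44, -11.08). ∠SQT = 46.9° gives QT at 95.60° from the x-axis; with |QT| = 23.3, T = (12.17, 12.11). ∠QTB = 108.1° gives TB at 167.5° from the x-axis; with |TB| = 19.1, B = (-6.482, 16.24). TB ⟂ BP, so BP runs at -102.5°; with |BP| = 14.2, P = (-9.555, 2.380). ∠BPZ = 148.3° gives PZ at -70.80° from the x-axis; with |PZ| = 29.1, Z = (0.01467, -25.10). ∠PZF = 54.6° gives ZF at 54.60° from the x-axis; with |ZF| = 24.5, F = (14.21, -5.131). Then |QF| = |F − Q| = 5.953.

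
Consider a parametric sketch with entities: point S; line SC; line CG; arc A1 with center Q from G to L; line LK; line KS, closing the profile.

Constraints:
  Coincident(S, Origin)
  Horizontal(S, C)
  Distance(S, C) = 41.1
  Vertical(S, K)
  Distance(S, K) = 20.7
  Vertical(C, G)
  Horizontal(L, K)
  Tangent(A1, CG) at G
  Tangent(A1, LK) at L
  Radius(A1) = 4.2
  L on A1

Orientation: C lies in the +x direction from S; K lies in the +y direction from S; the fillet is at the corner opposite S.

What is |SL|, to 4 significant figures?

42.31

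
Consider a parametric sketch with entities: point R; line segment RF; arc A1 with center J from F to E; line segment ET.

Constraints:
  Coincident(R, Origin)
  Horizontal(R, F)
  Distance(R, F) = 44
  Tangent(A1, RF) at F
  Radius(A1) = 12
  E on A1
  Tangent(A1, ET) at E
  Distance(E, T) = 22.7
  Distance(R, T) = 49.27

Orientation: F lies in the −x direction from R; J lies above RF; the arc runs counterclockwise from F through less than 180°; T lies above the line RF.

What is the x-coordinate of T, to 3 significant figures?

-34.0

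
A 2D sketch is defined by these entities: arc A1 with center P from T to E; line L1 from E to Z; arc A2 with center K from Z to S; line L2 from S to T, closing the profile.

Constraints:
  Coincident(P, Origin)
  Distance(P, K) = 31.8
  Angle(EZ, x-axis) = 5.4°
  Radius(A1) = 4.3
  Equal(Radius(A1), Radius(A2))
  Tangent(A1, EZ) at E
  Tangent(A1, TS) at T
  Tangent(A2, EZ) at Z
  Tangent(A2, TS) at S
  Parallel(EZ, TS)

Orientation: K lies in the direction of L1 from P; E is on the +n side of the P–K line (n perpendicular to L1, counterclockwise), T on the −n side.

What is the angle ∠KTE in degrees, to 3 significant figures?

82.3°

The slot axis is L1's direction at 5.4°, so u = (cos 5.4°, sin 5.4°) = (0.996, 0.0941) and n = (−sin 5.4°, cos 5.4°) = (-0.0941, 0.996). P is at the origin and K lies 31.8 along u from P, so K = 31.8·u = (31.7, 2.99). Tangency of A1 to both parallel lines with radius 4.3 puts E and T at P ± 4.3·n: E = (-0.405, 4.28), T = (0.405, -4.28). Then cos ∠KTE = TK·TE / (|TK||TE|), giving 82.3°.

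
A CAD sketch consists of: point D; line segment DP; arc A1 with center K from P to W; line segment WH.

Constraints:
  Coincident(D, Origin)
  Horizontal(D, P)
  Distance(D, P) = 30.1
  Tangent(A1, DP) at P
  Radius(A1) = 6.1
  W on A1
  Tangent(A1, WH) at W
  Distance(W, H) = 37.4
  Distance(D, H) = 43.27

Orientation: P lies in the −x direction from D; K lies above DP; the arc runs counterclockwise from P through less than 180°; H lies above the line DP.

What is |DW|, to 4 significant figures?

24.62

Checks: D.y = 0.00, P.y = 0.00 ✓; |KW| = 6.100 ✓; ∠(KW, WH) = 90.00° ✓; |WH| = 37.40 ✓; |DH| = 43.27 ✓.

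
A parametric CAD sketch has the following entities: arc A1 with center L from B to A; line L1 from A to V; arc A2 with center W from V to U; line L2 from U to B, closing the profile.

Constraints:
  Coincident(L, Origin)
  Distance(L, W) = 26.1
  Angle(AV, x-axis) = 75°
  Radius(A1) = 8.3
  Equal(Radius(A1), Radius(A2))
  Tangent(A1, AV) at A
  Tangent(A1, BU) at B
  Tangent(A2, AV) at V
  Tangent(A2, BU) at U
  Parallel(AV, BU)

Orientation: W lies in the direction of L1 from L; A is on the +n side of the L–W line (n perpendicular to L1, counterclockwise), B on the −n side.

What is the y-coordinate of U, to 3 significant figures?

23.1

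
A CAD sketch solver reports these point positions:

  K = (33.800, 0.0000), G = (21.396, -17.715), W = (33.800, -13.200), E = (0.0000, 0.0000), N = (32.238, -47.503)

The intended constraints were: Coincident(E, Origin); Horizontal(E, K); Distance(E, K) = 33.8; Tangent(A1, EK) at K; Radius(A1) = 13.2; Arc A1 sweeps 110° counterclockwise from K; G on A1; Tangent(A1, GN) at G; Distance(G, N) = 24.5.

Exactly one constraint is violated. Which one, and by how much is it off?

Distance(G, N) = 24.5 — off by 7.20.

E = (0.00, 0.00) ✓; E.y = 0.00, K.y = 0.00 ✓; |EK| = 33.80 ✓; ∠(WK, KE) = 90.00° ✓; |WK| = 13.20 ✓; bearing(W→G) − bearing(W→K) = 110.0° ✓; |WG| = 13.20 ✓; ∠(WG, GN) = 90.00° ✓; |GN| = 31.70 ✗.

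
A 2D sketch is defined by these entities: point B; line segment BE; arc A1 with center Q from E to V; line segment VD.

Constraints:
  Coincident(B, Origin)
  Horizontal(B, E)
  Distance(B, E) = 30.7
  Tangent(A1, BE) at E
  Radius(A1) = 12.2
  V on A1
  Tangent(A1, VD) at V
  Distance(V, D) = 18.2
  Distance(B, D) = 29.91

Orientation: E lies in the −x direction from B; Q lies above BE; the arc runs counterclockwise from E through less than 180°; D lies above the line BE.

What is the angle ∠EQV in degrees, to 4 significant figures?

74.29°

B is at the origin; BE is horizontal with |BE| = 30.7 and E on the −x side, so E = (-30.70, 0.000). Tangency of A1 to BE means the radius QE is perpendicular to BE, so Q = E + (0, 12.2) = (-30.70, 12.20). Since QV ⟂ VD (tangency), |QD| = √(12.2² + 18.2²) = 21.91 regardless of where V sits on A1. So D lies on both circle(B, 29.91) and circle(Q, 21.91); the above-BE intersection is D = (-14.03, 26.42). V is the foot of the tangent from D: V = (-18.96, 8.896).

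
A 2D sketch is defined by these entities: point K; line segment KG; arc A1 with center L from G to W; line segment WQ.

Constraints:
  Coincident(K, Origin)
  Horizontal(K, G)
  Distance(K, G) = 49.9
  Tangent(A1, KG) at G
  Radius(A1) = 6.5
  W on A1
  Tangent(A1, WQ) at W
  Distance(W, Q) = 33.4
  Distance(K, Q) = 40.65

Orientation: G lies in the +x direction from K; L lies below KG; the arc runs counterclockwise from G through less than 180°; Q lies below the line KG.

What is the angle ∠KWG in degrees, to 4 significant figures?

147.6°

Checks: |LW| = 6.500 ✓; ∠(LW, WQ) = 90.00° ✓; |WQ| = 33.40 ✓; |KQ| = 40.65 ✓.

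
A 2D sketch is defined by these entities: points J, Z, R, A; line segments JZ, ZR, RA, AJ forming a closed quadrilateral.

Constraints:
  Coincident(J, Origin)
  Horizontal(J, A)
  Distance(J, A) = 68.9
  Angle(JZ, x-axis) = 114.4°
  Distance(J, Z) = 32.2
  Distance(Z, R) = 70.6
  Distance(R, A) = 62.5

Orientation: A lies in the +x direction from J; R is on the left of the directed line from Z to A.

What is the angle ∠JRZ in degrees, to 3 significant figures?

24.3°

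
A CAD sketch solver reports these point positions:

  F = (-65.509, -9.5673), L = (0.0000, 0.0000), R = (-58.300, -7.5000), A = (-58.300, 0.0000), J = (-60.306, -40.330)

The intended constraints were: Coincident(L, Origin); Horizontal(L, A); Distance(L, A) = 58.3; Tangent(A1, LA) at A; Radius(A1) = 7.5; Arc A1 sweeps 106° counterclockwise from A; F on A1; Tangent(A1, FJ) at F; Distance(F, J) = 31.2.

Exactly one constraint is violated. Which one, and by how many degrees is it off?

Tangent(A1, FJ) at F — off by 6.40°.

L = (0.00, 0.00) ✓; L.y = 0.00, A.y = 0.00 ✓; |LA| = 58.30 ✓; ∠(RA, AL) = 90.00° ✓; |RA| = 7.500 ✓; bearing(R→F) − bearing(R→A) = 106.0° ✓; |RF| = 7.500 ✓; ∠(RF, FJ) = 96.40° ✗; |FJ| = 31.20 ✓.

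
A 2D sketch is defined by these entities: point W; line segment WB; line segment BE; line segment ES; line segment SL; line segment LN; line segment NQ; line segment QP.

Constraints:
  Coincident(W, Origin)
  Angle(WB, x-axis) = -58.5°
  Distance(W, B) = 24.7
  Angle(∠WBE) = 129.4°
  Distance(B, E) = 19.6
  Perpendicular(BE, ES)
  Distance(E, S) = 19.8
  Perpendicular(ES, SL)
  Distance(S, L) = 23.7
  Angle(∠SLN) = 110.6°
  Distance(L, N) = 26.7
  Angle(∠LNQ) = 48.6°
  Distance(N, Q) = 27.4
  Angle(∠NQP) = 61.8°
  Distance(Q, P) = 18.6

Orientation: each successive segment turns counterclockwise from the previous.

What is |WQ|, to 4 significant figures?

31.38

∠SLN = 110.6° gives LN at -118.5° from the x-axis; with |LN| = 26.7, N = (-1.174, -24.35). ∠LNQ = 48.6° gives NQ at 12.90° from the x-axis; with |NQ| = 27.4, Q = (25.53, -18.23). Then |WQ| = |Q − W| = 31.38.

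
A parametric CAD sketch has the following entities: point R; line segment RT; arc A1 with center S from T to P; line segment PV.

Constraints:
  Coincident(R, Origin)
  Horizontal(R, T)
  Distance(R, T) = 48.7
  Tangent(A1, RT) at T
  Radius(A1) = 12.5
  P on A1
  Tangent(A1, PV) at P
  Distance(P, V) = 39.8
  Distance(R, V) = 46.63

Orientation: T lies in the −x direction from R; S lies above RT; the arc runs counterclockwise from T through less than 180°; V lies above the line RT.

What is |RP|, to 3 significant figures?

38.2

Checks: |SP| = 12.50 ✓; ∠(SP, PV) = 90.00° ✓; |PV| = 39.80 ✓; |RV| = 46.63 ✓.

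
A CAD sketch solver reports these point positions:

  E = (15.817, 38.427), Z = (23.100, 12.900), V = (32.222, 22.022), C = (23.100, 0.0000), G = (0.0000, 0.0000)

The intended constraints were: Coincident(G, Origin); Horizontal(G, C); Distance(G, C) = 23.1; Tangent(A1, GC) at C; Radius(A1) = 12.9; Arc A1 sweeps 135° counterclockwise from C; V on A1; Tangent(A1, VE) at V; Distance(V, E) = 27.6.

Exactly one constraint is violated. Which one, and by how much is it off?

Distance(V, E) = 27.6 — off by 4.40.

G = (0.00, 0.00) ✓; G.y = 0.00, C.y = 0.00 ✓; |GC| = 23.10 ✓; ∠(ZC, CG) = 90.00° ✓; |ZC| = 12.90 ✓; bearing(Z→V) − bearing(Z→C) = 135.0° ✓; |ZV| = 12.90 ✓; ∠(ZV, VE) = 90.00° ✓; |VE| = 23.20 ✗.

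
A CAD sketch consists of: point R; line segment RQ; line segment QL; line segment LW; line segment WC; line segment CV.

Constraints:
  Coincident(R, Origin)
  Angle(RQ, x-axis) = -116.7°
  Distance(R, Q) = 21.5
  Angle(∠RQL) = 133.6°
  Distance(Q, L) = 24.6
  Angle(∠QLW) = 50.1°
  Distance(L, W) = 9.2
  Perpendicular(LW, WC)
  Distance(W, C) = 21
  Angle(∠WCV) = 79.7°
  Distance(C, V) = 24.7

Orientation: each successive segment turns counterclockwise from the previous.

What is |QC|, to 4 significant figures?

6.915

∠QLW = 50.1° gives LW at 59.60° from the x-axis; with |LW| = 9.2, W = (3.288, -34.43). LW ⟂ WC, so WC runs at 149.6°; with |WC| = 21.0, C = (-14.83, -23.81). Then |QC| = |C − Q| = 6.915.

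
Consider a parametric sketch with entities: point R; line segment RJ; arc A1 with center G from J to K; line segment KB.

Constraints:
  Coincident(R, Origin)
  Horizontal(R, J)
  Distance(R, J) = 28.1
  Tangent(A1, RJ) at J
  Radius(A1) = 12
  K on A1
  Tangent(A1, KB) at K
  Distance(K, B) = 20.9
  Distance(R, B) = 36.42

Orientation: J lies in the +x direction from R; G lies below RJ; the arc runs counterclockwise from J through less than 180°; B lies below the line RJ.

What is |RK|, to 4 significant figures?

20.01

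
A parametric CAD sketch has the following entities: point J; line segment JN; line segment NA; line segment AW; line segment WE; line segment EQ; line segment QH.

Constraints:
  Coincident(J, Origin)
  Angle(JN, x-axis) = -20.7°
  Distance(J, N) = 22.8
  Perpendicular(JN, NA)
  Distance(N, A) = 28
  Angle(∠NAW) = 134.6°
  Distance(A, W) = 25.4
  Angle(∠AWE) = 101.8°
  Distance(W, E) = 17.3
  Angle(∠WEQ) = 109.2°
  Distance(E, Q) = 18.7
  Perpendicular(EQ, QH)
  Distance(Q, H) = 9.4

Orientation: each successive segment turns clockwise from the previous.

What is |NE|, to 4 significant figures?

48.69

∠NAW = 134.6° gives AW at -156.1° from the x-axis; with |AW| = 25.4, W = (-11.79, -44.54). ∠AWE = 101.8° gives WE at 125.7° from the x-axis; with |WE| = 17.3, E = (-21.89, -30.49). Then |NE| = |E − N| = 48.69.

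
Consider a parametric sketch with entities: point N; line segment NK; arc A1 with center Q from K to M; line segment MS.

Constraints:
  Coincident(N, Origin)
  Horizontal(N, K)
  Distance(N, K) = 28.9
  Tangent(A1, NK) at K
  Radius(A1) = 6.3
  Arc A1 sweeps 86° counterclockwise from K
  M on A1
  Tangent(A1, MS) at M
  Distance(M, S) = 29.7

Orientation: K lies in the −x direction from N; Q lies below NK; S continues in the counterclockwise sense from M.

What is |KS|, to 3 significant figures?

36.5

N is at the origin; N and K share the same y with |NK| = 28.9 and K on the −x side, so K = (-28.9, 0.00). A1 meets NK tangentially, so QK is at right angles to NK, so Q = K + (0, -6.3) = (-28.9, -6.30). On A1, K sits at bearing 90° from Q; an 86° counterclockwise sweep puts M at bearing 176°, so M = Q + 6.3·(cos 176°, sin 176°) = (-35.2, -5.86). The tangent condition forces QM to be normal to MS, so MS runs along (−sin 176°, cos 176°); with |MS| = 29.7, S = (-37.3, -35.5). Then |KS| = |S − K| = 36.5.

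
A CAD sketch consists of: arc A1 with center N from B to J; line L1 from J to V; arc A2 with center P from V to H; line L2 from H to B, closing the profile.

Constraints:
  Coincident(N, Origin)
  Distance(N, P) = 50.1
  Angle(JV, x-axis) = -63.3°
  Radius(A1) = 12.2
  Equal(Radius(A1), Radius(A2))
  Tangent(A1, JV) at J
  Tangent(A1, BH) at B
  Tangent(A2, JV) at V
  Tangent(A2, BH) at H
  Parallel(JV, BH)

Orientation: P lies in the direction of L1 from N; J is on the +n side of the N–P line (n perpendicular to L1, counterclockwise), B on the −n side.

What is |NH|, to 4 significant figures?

51.56

The slot axis is L1's direction at -63.3°, so u = (cos -63.3°, sin -63.3°) = (0.4493, -0.8934) and n = (−sin -63.3°, cos -63.3°) = (0.8934, 0.4493). N is at the origin and P lies 50.1 along u from N, so P = 50.1·u = (22.51, -44.76). Tangency of A1 to both parallel lines with radius 12.2 puts J and B at N ± 12.2·n: J = (10.90, 5.482), B = (-10.90, -5.482). Equal radii place V and H the same way about P: V = P + 12.2·n = (33.41, -39.28), H = P − 12.2·n = (11.61, -50.24). Then |NH| = |H − N| = 51.56.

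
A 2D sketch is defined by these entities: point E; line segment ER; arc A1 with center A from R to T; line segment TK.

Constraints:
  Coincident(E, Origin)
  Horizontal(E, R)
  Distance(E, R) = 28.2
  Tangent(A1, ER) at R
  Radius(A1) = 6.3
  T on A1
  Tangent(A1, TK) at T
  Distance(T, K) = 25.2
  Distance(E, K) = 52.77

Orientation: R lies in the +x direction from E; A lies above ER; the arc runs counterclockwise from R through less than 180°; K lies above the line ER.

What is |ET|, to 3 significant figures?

33.7

E is at the origin; E and R share the same y with |ER| = 28.2 and R on the +x side, so R = (28.2, 0.00). The tangent condition forces AR to be normal to ER, so A = R + (0, 6.3) = (28.2, 6.30). Since AT ⟂ TK (tangency), |AK| = √(6.3² + 25.2²) = 26.0 regardless of where T sits on A1. So K lies on both circle(E, 52.77) and circle(A, 26.0); the above-ER intersection is K = (46.7, 24.5). T is the foot of the tangent from K: T = (33.6, 3.01).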